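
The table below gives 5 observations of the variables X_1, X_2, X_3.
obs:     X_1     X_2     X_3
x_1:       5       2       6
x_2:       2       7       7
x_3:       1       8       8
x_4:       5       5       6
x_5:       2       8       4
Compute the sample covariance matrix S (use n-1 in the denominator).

Step 1 — column means:
  mean(X_1) = (5 + 2 + 1 + 5 + 2) / 5 = 15/5 = 3
  mean(X_2) = (2 + 7 + 8 + 5 + 8) / 5 = 30/5 = 6
  mean(X_3) = (6 + 7 + 8 + 6 + 4) / 5 = 31/5 = 6.2

Step 2 — sample covariance S[i,j] = (1/(n-1)) · Σ_k (x_{k,i} - mean_i) · (x_{k,j} - mean_j), with n-1 = 4.
  S[X_1,X_1] = ((2)·(2) + (-1)·(-1) + (-2)·(-2) + (2)·(2) + (-1)·(-1)) / 4 = 14/4 = 3.5
  S[X_1,X_2] = ((2)·(-4) + (-1)·(1) + (-2)·(2) + (2)·(-1) + (-1)·(2)) / 4 = -17/4 = -4.25
  S[X_1,X_3] = ((2)·(-0.2) + (-1)·(0.8) + (-2)·(1.8) + (2)·(-0.2) + (-1)·(-2.2)) / 4 = -3/4 = -0.75
  S[X_2,X_2] = ((-4)·(-4) + (1)·(1) + (2)·(2) + (-1)·(-1) + (2)·(2)) / 4 = 26/4 = 6.5
  S[X_2,X_3] = ((-4)·(-0.2) + (1)·(0.8) + (2)·(1.8) + (-1)·(-0.2) + (2)·(-2.2)) / 4 = 1/4 = 0.25
  S[X_3,X_3] = ((-0.2)·(-0.2) + (0.8)·(0.8) + (1.8)·(1.8) + (-0.2)·(-0.2) + (-2.2)·(-2.2)) / 4 = 8.8/4 = 2.2

S is symmetric (S[j,i] = S[i,j]). Assembling:

S = [[3.5, -4.25, -0.75],
 [-4.25, 6.5, 0.25],
 [-0.75, 0.25, 2.2]]


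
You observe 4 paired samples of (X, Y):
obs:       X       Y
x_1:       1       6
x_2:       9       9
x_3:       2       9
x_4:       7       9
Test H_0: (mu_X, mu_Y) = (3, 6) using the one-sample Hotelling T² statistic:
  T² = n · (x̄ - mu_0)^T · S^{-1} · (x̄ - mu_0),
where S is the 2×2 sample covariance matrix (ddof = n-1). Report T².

Step 1 — sample mean vector:
  mean(X) = (1 + 9 + 2 + 7) / 4 = 19/4 = 4.75
  mean(Y) = (6 + 9 + 9 + 9) / 4 = 33/4 = 8.25
  x̄ = (4.75, 8.25),  deviation x̄ - mu_0 = (4.75, 8.25) - (3, 6) = (1.75, 2.25).

Step 2 — sample covariance matrix, S[i,j] = (1/(n-1)) · Σ_k (x_{k,i} - mean_i) · (x_{k,j} - mean_j), divisor n-1 = 3:
  S[X,X] = ((-3.75)·(-3.75) + (4.25)·(4.25) + (-2.75)·(-2.75) + (2.25)·(2.25)) / 3 = 44.75/3 = 14.9167
  S[X,Y] = ((-3.75)·(-2.25) + (4.25)·(0.75) + (-2.75)·(0.75) + (2.25)·(0.75)) / 3 = 11.25/3 = 3.75
  S[Y,Y] = ((-2.25)·(-2.25) + (0.75)·(0.75) + (0.75)·(0.75) + (0.75)·(0.75)) / 3 = 6.75/3 = 2.25
  S = [[14.9167, 3.75],
 [3.75, 2.25]].

Step 3 — invert S. det(S) = 14.9167·2.25 - (3.75)² = 19.5.
  S^{-1} = (1/det) · [[d, -b], [-b, a]] = [[0.1154, -0.1923],
 [-0.1923, 0.765]].

Step 4 — quadratic form (x̄ - mu_0)^T · S^{-1} · (x̄ - mu_0):
  S^{-1} · (x̄ - mu_0) = (-0.2308, 1.3846),
  (x̄ - mu_0)^T · [...] = (1.75)·(-0.2308) + (2.25)·(1.3846) = 2.7115.

Step 5 — scale by n: T² = 4 · 2.7115 = 10.8462.

T² ≈ 10.8462


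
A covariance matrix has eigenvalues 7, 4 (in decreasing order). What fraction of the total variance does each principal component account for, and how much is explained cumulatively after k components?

Step 1 — total variance = trace(Sigma) = Σ λ_i = 7 + 4 = 11.

Step 2 — fraction explained by component i = λ_i / Σ λ:
  PC1: 7/11 = 0.6364
  PC2: 4/11 = 0.3636

Step 3 — cumulative fraction after k components = (λ_1 + ... + λ_k) / Σ λ:
  k = 1: 7/11 = 0.6364
  k = 2: (7 + 4)/11 = 11/11 = 1

Summary (fraction, with percent):

explained: PC1 0.6364 (63.64%), PC2 0.3636 (36.36%);  cumulative: 0.6364, 1


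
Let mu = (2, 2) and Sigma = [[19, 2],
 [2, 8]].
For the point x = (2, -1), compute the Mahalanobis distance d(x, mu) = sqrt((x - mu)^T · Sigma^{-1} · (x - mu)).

Step 1 — centre the observation: (x - mu) = (0, -3).

Step 2 — invert Sigma. det(Sigma) = 19·8 - (2)² = 148.
  Sigma^{-1} = (1/det) · [[d, -b], [-b, a]] = [[0.0541, -0.0135],
 [-0.0135, 0.1284]].

Step 3 — form the quadratic (x - mu)^T · Sigma^{-1} · (x - mu):
  Sigma^{-1} · (x - mu) = (0.0405, -0.3851).
  (x - mu)^T · [Sigma^{-1} · (x - mu)] = (0)·(0.0405) + (-3)·(-0.3851) = 1.1554.

Step 4 — take square root: d = √(1.1554) ≈ 1.0749.

d(x, mu) = √(1.1554) ≈ 1.0749


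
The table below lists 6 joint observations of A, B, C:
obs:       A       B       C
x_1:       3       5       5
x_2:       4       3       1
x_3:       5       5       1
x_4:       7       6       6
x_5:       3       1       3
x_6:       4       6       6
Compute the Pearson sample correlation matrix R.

Step 1 — column means:
  mean(A) = (3 + 4 + 5 + 7 + 3 + 4) / 6 = 26/6 = 4.3333
  mean(B) = (5 + 3 + 5 + 6 + 1 + 6) / 6 = 26/6 = 4.3333
  mean(C) = (5 + 1 + 1 + 6 + 3 + 6) / 6 = 22/6 = 3.6667

Step 2 — sample variances and covariances s[i,j] = (1/(n-1)) · Σ_k (x_{k,i} - mean_i) · (x_{k,j} - mean_j), with n-1 = 5:
  s[A,A] = ((-1.3333)·(-1.3333) + (-0.3333)·(-0.3333) + (0.6667)·(0.6667) + (2.6667)·(2.6667) + (-1.3333)·(-1.3333) + (-0.3333)·(-0.3333)) / 5 = 11.3333/5 = 2.2667
  s[A,B] = ((-1.3333)·(0.6667) + (-0.3333)·(-1.3333) + (0.6667)·(0.6667) + (2.6667)·(1.6667) + (-1.3333)·(-3.3333) + (-0.3333)·(1.6667)) / 5 = 8.3333/5 = 1.6667
  s[A,C] = ((-1.3333)·(1.3333) + (-0.3333)·(-2.6667) + (0.6667)·(-2.6667) + (2.6667)·(2.3333) + (-1.3333)·(-0.6667) + (-0.3333)·(2.3333)) / 5 = 3.6667/5 = 0.7333
  s[B,B] = ((0.6667)·(0.6667) + (-1.3333)·(-1.3333) + (0.6667)·(0.6667) + (1.6667)·(1.6667) + (-3.3333)·(-3.3333) + (1.6667)·(1.6667)) / 5 = 19.3333/5 = 3.8667
  s[B,C] = ((0.6667)·(1.3333) + (-1.3333)·(-2.6667) + (0.6667)·(-2.6667) + (1.6667)·(2.3333) + (-3.3333)·(-0.6667) + (1.6667)·(2.3333)) / 5 = 12.6667/5 = 2.5333
  s[C,C] = ((1.3333)·(1.3333) + (-2.6667)·(-2.6667) + (-2.6667)·(-2.6667) + (2.3333)·(2.3333) + (-0.6667)·(-0.6667) + (2.3333)·(2.3333)) / 5 = 27.3333/5 = 5.4667
  Sample standard deviations s_i = √(s[i,i]):
  s(A) = √(2.2667) = 1.5055
  s(B) = √(3.8667) = 1.9664
  s(C) = √(5.4667) = 2.3381

Step 3 — r_{ij} = s_{ij} / (s_i · s_j):
  r[A,A] = 1 (diagonal).
  r[A,B] = 1.6667 / (1.5055 · 1.9664) = 1.6667 / 2.9605 = 0.563
  r[A,C] = 0.7333 / (1.5055 · 2.3381) = 0.7333 / 3.5201 = 0.2083
  r[B,B] = 1 (diagonal).
  r[B,C] = 2.5333 / (1.9664 · 2.3381) = 2.5333 / 4.5976 = 0.551
  r[C,C] = 1 (diagonal).

R is symmetric with unit diagonal. Assembling:

R = [[1, 0.563, 0.2083],
 [0.563, 1, 0.551],
 [0.2083, 0.551, 1]]


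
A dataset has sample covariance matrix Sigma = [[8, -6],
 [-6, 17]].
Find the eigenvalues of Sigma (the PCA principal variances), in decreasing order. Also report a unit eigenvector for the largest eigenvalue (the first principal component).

Step 1 — characteristic polynomial of 2×2 Sigma:
  det(Sigma - λI) = λ² - trace · λ + det = 0.
  trace = 8 + 17 = 25, det = 8·17 - (-6)² = 100.
Step 2 — discriminant:
  Δ = trace² - 4·det = 625 - 400 = 225.
Step 3 — eigenvalues:
  λ = (trace ± √Δ)/2 = (25 ± 15)/2,
  λ_1 = 20,  λ_2 = 5.

Step 4 — unit eigenvector for λ_1: solve (Sigma - λ_1 I)v = 0. First row:
  (8 - 20)·v_x + (-6)·v_y = 0, i.e. (-12)·v_x + (-6)·v_y = 0,
  so v ∝ (b, λ_1 - a) = (-6, 12); multiply by -1 so the first entry is positive: u = (6, -12).
  ||u|| = √((6)² + (-12)²) = √(180) ≈ 13.4164,
  v_1 = u/||u|| ≈ (0.4472, -0.8944) (||v_1|| = 1).

λ_1 = 20,  λ_2 = 5;  v_1 ≈ (0.4472, -0.8944)


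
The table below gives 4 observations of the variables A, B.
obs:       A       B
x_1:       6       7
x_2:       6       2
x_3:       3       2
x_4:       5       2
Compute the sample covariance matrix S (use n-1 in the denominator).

Step 1 — column means:
  mean(A) = (6 + 6 + 3 + 5) / 4 = 20/4 = 5
  mean(B) = (7 + 2 + 2 + 2) / 4 = 13/4 = 3.25

Step 2 — sample covariance S[i,j] = (1/(n-1)) · Σ_k (x_{k,i} - mean_i) · (x_{k,j} - mean_j), with n-1 = 3.
  S[A,A] = ((1)·(1) + (1)·(1) + (-2)·(-2) + (0)·(0)) / 3 = 6/3 = 2
  S[A,B] = ((1)·(3.75) + (1)·(-1.25) + (-2)·(-1.25) + (0)·(-1.25)) / 3 = 5/3 = 1.6667
  S[B,B] = ((3.75)·(3.75) + (-1.25)·(-1.25) + (-1.25)·(-1.25) + (-1.25)·(-1.25)) / 3 = 18.75/3 = 6.25

S is symmetric (S[j,i] = S[i,j]). Assembling:

S = [[2, 1.6667],
 [1.6667, 6.25]]


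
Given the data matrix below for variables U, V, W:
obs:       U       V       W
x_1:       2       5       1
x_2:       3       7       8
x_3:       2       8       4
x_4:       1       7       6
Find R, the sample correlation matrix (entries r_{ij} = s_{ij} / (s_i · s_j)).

Step 1 — column means:
  mean(U) = (2 + 3 + 2 + 1) / 4 = 8/4 = 2
  mean(V) = (5 + 7 + 8 + 7) / 4 = 27/4 = 6.75
  mean(W) = (1 + 8 + 4 + 6) / 4 = 19/4 = 4.75

Step 2 — sample variances and covariances s[i,j] = (1/(n-1)) · Σ_k (x_{k,i} - mean_i) · (x_{k,j} - mean_j), with n-1 = 3:
  s[U,U] = ((0)·(0) + (1)·(1) + (0)·(0) + (-1)·(-1)) / 3 = 2/3 = 0.6667
  s[U,V] = ((0)·(-1.75) + (1)·(0.25) + (0)·(1.25) + (-1)·(0.25)) / 3 = 0/3 = 0
  s[U,W] = ((0)·(-3.75) + (1)·(3.25) + (0)·(-0.75) + (-1)·(1.25)) / 3 = 2/3 = 0.6667
  s[V,V] = ((-1.75)·(-1.75) + (0.25)·(0.25) + (1.25)·(1.25) + (0.25)·(0.25)) / 3 = 4.75/3 = 1.5833
  s[V,W] = ((-1.75)·(-3.75) + (0.25)·(3.25) + (1.25)·(-0.75) + (0.25)·(1.25)) / 3 = 6.75/3 = 2.25
  s[W,W] = ((-3.75)·(-3.75) + (3.25)·(3.25) + (-0.75)·(-0.75) + (1.25)·(1.25)) / 3 = 26.75/3 = 8.9167
  Sample standard deviations s_i = √(s[i,i]):
  s(U) = √(0.6667) = 0.8165
  s(V) = √(1.5833) = 1.2583
  s(W) = √(8.9167) = 2.9861

Step 3 — r_{ij} = s_{ij} / (s_i · s_j):
  r[U,U] = 1 (diagonal).
  r[U,V] = 0 / (0.8165 · 1.2583) = 0 / 1.0274 = 0
  r[U,W] = 0.6667 / (0.8165 · 2.9861) = 0.6667 / 2.4381 = 0.2734
  r[V,V] = 1 (diagonal).
  r[V,W] = 2.25 / (1.2583 · 2.9861) = 2.25 / 3.7574 = 0.5988
  r[W,W] = 1 (diagonal).

R is symmetric with unit diagonal. Assembling:

R = [[1, 0, 0.2734],
 [0, 1, 0.5988],
 [0.2734, 0.5988, 1]]


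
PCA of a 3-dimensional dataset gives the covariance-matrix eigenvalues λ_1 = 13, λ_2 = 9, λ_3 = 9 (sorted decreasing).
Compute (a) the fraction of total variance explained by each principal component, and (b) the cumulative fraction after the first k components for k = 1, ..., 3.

Step 1 — total variance = trace(Sigma) = Σ λ_i = 13 + 9 + 9 = 31.

Step 2 — fraction explained by component i = λ_i / Σ λ:
  PC1: 13/31 = 0.4194
  PC2: 9/31 = 0.2903
  PC3: 9/31 = 0.2903

Step 3 — cumulative fraction after k components = (λ_1 + ... + λ_k) / Σ λ:
  k = 1: 13/31 = 0.4194
  k = 2: (13 + 9)/31 = 22/31 = 0.7097
  k = 3: (13 + 9 + 9)/31 = 31/31 = 1

Summary (fraction, with percent):

explained: PC1 0.4194 (41.94%), PC2 0.2903 (29.03%), PC3 0.2903 (29.03%);  cumulative: 0.4194, 0.7097, 1


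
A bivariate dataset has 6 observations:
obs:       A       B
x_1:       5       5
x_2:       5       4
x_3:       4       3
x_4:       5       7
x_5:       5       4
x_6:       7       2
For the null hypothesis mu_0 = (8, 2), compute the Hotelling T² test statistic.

Step 1 — sample mean vector:
  mean(A) = (5 + 5 + 4 + 5 + 5 + 7) / 6 = 31/6 = 5.1667
  mean(B) = (5 + 4 + 3 + 7 + 4 + 2) / 6 = 25/6 = 4.1667
  x̄ = (5.1667, 4.1667),  deviation x̄ - mu_0 = (5.1667, 4.1667) - (8, 2) = (-2.8333, 2.1667).

Step 2 — sample covariance matrix, S[i,j] = (1/(n-1)) · Σ_k (x_{k,i} - mean_i) · (x_{k,j} - mean_j), divisor n-1 = 5:
  S[A,A] = ((-0.1667)·(-0.1667) + (-0.1667)·(-0.1667) + (-1.1667)·(-1.1667) + (-0.1667)·(-0.1667) + (-0.1667)·(-0.1667) + (1.8333)·(1.8333)) / 5 = 4.8333/5 = 0.9667
  S[A,B] = ((-0.1667)·(0.8333) + (-0.1667)·(-0.1667) + (-1.1667)·(-1.1667) + (-0.1667)·(2.8333) + (-0.1667)·(-0.1667) + (1.8333)·(-2.1667)) / 5 = -3.1667/5 = -0.6333
  S[B,B] = ((0.8333)·(0.8333) + (-0.1667)·(-0.1667) + (-1.1667)·(-1.1667) + (2.8333)·(2.8333) + (-0.1667)·(-0.1667) + (-2.1667)·(-2.1667)) / 5 = 14.8333/5 = 2.9667
  S = [[0.9667, -0.6333],
 [-0.6333, 2.9667]].

Step 3 — invert S. det(S) = 0.9667·2.9667 - (-0.6333)² = 2.4667.
  S^{-1} = (1/det) · [[d, -b], [-b, a]] = [[1.2027, 0.2568],
 [0.2568, 0.3919]].

Step 4 — quadratic form (x̄ - mu_0)^T · S^{-1} · (x̄ - mu_0):
  S^{-1} · (x̄ - mu_0) = (-2.8514, 0.1216),
  (x̄ - mu_0)^T · [...] = (-2.8333)·(-2.8514) + (2.1667)·(0.1216) = 8.3423.

Step 5 — scale by n: T² = 6 · 8.3423 = 50.0541.

T² ≈ 50.0541


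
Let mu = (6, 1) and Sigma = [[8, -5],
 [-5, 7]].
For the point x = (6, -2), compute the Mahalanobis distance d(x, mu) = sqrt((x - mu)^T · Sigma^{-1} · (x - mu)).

Step 1 — centre the observation: (x - mu) = (0, -3).

Step 2 — invert Sigma. det(Sigma) = 8·7 - (-5)² = 31.
  Sigma^{-1} = (1/det) · [[d, -b], [-b, a]] = [[0.2258, 0.1613],
 [0.1613, 0.2581]].

Step 3 — form the quadratic (x - mu)^T · Sigma^{-1} · (x - mu):
  Sigma^{-1} · (x - mu) = (-0.4839, -0.7742).
  (x - mu)^T · [Sigma^{-1} · (x - mu)] = (0)·(-0.4839) + (-3)·(-0.7742) = 2.3226.

Step 4 — take square root: d = √(2.3226) ≈ 1.524.

d(x, mu) = √(2.3226) ≈ 1.524


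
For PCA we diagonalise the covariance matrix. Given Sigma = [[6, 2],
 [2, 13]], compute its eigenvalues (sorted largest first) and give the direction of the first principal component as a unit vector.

Step 1 — characteristic polynomial of 2×2 Sigma:
  det(Sigma - λI) = λ² - trace · λ + det = 0.
  trace = 6 + 13 = 19, det = 6·13 - (2)² = 74.
Step 2 — discriminant:
  Δ = trace² - 4·det = 361 - 296 = 65.
Step 3 — eigenvalues:
  λ = (trace ± √Δ)/2 = (19 ± 8.0623)/2,
  λ_1 = 13.5311,  λ_2 = 5.4689.

Step 4 — unit eigenvector for λ_1: solve (Sigma - λ_1 I)v = 0. First row:
  (6 - 13.5311)·v_x + (2)·v_y = 0, i.e. (-7.5311)·v_x + (2)·v_y = 0,
  so v ∝ (b, λ_1 - a) = (2, 7.5311) = u.
  ||u|| = √((2)² + (7.5311)²) = √(60.7179) ≈ 7.7922,
  v_1 = u/||u|| ≈ (0.2567, 0.9665) (||v_1|| = 1).

λ_1 = 13.5311,  λ_2 = 5.4689;  v_1 ≈ (0.2567, 0.9665)


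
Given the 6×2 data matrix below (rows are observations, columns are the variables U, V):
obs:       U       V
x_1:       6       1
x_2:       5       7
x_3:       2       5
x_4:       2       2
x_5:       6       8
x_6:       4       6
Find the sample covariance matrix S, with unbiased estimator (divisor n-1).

Step 1 — column means:
  mean(U) = (6 + 5 + 2 + 2 + 6 + 4) / 6 = 25/6 = 4.1667
  mean(V) = (1 + 7 + 5 + 2 + 8 + 6) / 6 = 29/6 = 4.8333

Step 2 — sample covariance S[i,j] = (1/(n-1)) · Σ_k (x_{k,i} - mean_i) · (x_{k,j} - mean_j), with n-1 = 5.
  S[U,U] = ((1.8333)·(1.8333) + (0.8333)·(0.8333) + (-2.1667)·(-2.1667) + (-2.1667)·(-2.1667) + (1.8333)·(1.8333) + (-0.1667)·(-0.1667)) / 5 = 16.8333/5 = 3.3667
  S[U,V] = ((1.8333)·(-3.8333) + (0.8333)·(2.1667) + (-2.1667)·(0.1667) + (-2.1667)·(-2.8333) + (1.8333)·(3.1667) + (-0.1667)·(1.1667)) / 5 = 6.1667/5 = 1.2333
  S[V,V] = ((-3.8333)·(-3.8333) + (2.1667)·(2.1667) + (0.1667)·(0.1667) + (-2.8333)·(-2.8333) + (3.1667)·(3.1667) + (1.1667)·(1.1667)) / 5 = 38.8333/5 = 7.7667

S is symmetric (S[j,i] = S[i,j]). Assembling:

S = [[3.3667, 1.2333],
 [1.2333, 7.7667]]


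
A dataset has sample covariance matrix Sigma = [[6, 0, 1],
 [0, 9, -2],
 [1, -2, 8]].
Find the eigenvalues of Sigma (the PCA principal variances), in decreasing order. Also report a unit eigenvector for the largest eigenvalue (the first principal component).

Step 1 — characteristic polynomial p(λ) = det(λI - Sigma) = λ³ - tr·λ² + c_1·λ - det, where tr = trace, c_1 = sum of the principal 2×2 minors, det = det(Sigma):
  tr = 6 + 9 + 8 = 23,
  c_1 = (6·9 - (0)²) + (6·8 - (1)²) + (9·8 - (-2)²) = 54 + 47 + 68 = 169,
  det = 6·(9·8 - (-2)²) - (0)·((0)·8 - (-2)·(1)) + (1)·((0)·(-2) - 9·(1)) = 6·(68) - (0)·(2) + (1)·(-9) = 399.
  So p(λ) = λ³ - 23λ² + 169λ - 399.
Step 2 — look for an integer root (rational root theorem: any rational root is an integer divisor of 399). Testing λ = 7:
  p(7) = 343 - 1127 + 1183 - 399 = 0  ✓
  Dividing out (λ - 7): p(λ) = (λ - 7)(λ² - 16λ + 57).
Step 3 — remaining eigenvalues from the quadratic λ² - 16λ + 57 = 0:
  Δ = 16² - 4·57 = 256 - 228 = 28,  λ = (16 ± √28)/2 = (16 ± 5.2915)/2 ≈ 10.6458 or 5.3542.
  Sorted: λ_1 = 10.6458,  λ_2 = 7,  λ_3 = 5.3542  (check: sum = 23 = tr ✓).

Step 4 — unit eigenvector for λ_1 ≈ 10.6458: v spans the null space of (Sigma - λ_1 I), whose rows are
  r_1 = (-4.6458, 0, 1),  r_2 = (0, -1.6458, -2),  r_3 = (1, -2, -2.6458).
  v is orthogonal to every row, so take v ∝ r_1 × r_2 = ((0)·(-2) - (1)·(-1.6458), (1)·(0) - (-4.6458)·(-2), (-4.6458)·(-1.6458) - (0)·(0)) ≈ (1.6458, -9.2915, 7.6458).
  Let u = (1.6458, -9.2915, 7.6458).
  ||u|| = √((1.6458)² + (-9.2915)² + (7.6458)²) = √(147.498) ≈ 12.1449,  v_1 = u/||u|| ≈ (0.1355, -0.7651, 0.6295) (||v_1|| = 1).

λ_1 = 10.6458,  λ_2 = 7,  λ_3 = 5.3542;  v_1 ≈ (0.1355, -0.7651, 0.6295)


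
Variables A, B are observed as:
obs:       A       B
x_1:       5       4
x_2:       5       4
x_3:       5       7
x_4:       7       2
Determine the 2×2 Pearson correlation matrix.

Step 1 — column means:
  mean(A) = (5 + 5 + 5 + 7) / 4 = 22/4 = 5.5
  mean(B) = (4 + 4 + 7 + 2) / 4 = 17/4 = 4.25

Step 2 — sample variances and covariances s[i,j] = (1/(n-1)) · Σ_k (x_{k,i} - mean_i) · (x_{k,j} - mean_j), with n-1 = 3:
  s[A,A] = ((-0.5)·(-0.5) + (-0.5)·(-0.5) + (-0.5)·(-0.5) + (1.5)·(1.5)) / 3 = 3/3 = 1
  s[A,B] = ((-0.5)·(-0.25) + (-0.5)·(-0.25) + (-0.5)·(2.75) + (1.5)·(-2.25)) / 3 = -4.5/3 = -1.5
  s[B,B] = ((-0.25)·(-0.25) + (-0.25)·(-0.25) + (2.75)·(2.75) + (-2.25)·(-2.25)) / 3 = 12.75/3 = 4.25
  Sample standard deviations s_i = √(s[i,i]):
  s(A) = √(1) = 1
  s(B) = √(4.25) = 2.0616

Step 3 — r_{ij} = s_{ij} / (s_i · s_j):
  r[A,A] = 1 (diagonal).
  r[A,B] = -1.5 / (1 · 2.0616) = -1.5 / 2.0616 = -0.7276
  r[B,B] = 1 (diagonal).

R is symmetric with unit diagonal. Assembling:

R = [[1, -0.7276],
 [-0.7276, 1]]


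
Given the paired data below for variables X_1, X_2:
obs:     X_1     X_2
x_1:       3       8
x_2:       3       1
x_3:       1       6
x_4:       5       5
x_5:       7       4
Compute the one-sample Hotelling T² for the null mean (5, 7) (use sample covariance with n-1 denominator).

Step 1 — sample mean vector:
  mean(X_1) = (3 + 3 + 1 + 5 + 7) / 5 = 19/5 = 3.8
  mean(X_2) = (8 + 1 + 6 + 5 + 4) / 5 = 24/5 = 4.8
  x̄ = (3.8, 4.8),  deviation x̄ - mu_0 = (3.8, 4.8) - (5, 7) = (-1.2, -2.2).

Step 2 — sample covariance matrix, S[i,j] = (1/(n-1)) · Σ_k (x_{k,i} - mean_i) · (x_{k,j} - mean_j), divisor n-1 = 4:
  S[X_1,X_1] = ((-0.8)·(-0.8) + (-0.8)·(-0.8) + (-2.8)·(-2.8) + (1.2)·(1.2) + (3.2)·(3.2)) / 4 = 20.8/4 = 5.2
  S[X_1,X_2] = ((-0.8)·(3.2) + (-0.8)·(-3.8) + (-2.8)·(1.2) + (1.2)·(0.2) + (3.2)·(-0.8)) / 4 = -5.2/4 = -1.3
  S[X_2,X_2] = ((3.2)·(3.2) + (-3.8)·(-3.8) + (1.2)·(1.2) + (0.2)·(0.2) + (-0.8)·(-0.8)) / 4 = 26.8/4 = 6.7
  S = [[5.2, -1.3],
 [-1.3, 6.7]].

Step 3 — invert S. det(S) = 5.2·6.7 - (-1.3)² = 33.15.
  S^{-1} = (1/det) · [[d, -b], [-b, a]] = [[0.2021, 0.0392],
 [0.0392, 0.1569]].

Step 4 — quadratic form (x̄ - mu_0)^T · S^{-1} · (x̄ - mu_0):
  S^{-1} · (x̄ - mu_0) = (-0.3288, -0.3922),
  (x̄ - mu_0)^T · [...] = (-1.2)·(-0.3288) + (-2.2)·(-0.3922) = 1.2573.

Step 5 — scale by n: T² = 5 · 1.2573 = 6.2866.

T² ≈ 6.2866


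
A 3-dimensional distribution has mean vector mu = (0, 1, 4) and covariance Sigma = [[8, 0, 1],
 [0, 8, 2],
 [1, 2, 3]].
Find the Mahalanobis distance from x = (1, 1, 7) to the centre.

Step 1 — centre the observation: (x - mu) = (1, 0, 3).

Step 2 — invert Sigma (cofactor / det for 3×3, or solve directly):
  Sigma^{-1} = [[0.1316, 0.0132, -0.0526],
 [0.0132, 0.1513, -0.1053],
 [-0.0526, -0.1053, 0.4211]].

Step 3 — form the quadratic (x - mu)^T · Sigma^{-1} · (x - mu):
  Sigma^{-1} · (x - mu) = (-0.0263, -0.3026, 1.2105).
  (x - mu)^T · [Sigma^{-1} · (x - mu)] = (1)·(-0.0263) + (0)·(-0.3026) + (3)·(1.2105) = 3.6053.

Step 4 — take square root: d = √(3.6053) ≈ 1.8988.

d(x, mu) = √(3.6053) ≈ 1.8988


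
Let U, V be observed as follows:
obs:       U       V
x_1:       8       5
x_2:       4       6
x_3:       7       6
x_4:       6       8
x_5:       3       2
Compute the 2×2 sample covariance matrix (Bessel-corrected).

Step 1 — column means:
  mean(U) = (8 + 4 + 7 + 6 + 3) / 5 = 28/5 = 5.6
  mean(V) = (5 + 6 + 6 + 8 + 2) / 5 = 27/5 = 5.4

Step 2 — sample covariance S[i,j] = (1/(n-1)) · Σ_k (x_{k,i} - mean_i) · (x_{k,j} - mean_j), with n-1 = 4.
  S[U,U] = ((2.4)·(2.4) + (-1.6)·(-1.6) + (1.4)·(1.4) + (0.4)·(0.4) + (-2.6)·(-2.6)) / 4 = 17.2/4 = 4.3
  S[U,V] = ((2.4)·(-0.4) + (-1.6)·(0.6) + (1.4)·(0.6) + (0.4)·(2.6) + (-2.6)·(-3.4)) / 4 = 8.8/4 = 2.2
  S[V,V] = ((-0.4)·(-0.4) + (0.6)·(0.6) + (0.6)·(0.6) + (2.6)·(2.6) + (-3.4)·(-3.4)) / 4 = 19.2/4 = 4.8

S is symmetric (S[j,i] = S[i,j]). Assembling:

S = [[4.3, 2.2],
 [2.2, 4.8]]


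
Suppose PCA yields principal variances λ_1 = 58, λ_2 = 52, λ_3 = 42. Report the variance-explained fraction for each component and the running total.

Step 1 — total variance = trace(Sigma) = Σ λ_i = 58 + 52 + 42 = 152.

Step 2 — fraction explained by component i = λ_i / Σ λ:
  PC1: 58/152 = 0.3816
  PC2: 52/152 = 0.3421
  PC3: 42/152 = 0.2763

Step 3 — cumulative fraction after k components = (λ_1 + ... + λ_k) / Σ λ:
  k = 1: 58/152 = 0.3816
  k = 2: (58 + 52)/152 = 110/152 = 0.7237
  k = 3: (58 + 52 + 42)/152 = 152/152 = 1

Summary (fraction, with percent):

explained: PC1 0.3816 (38.16%), PC2 0.3421 (34.21%), PC3 0.2763 (27.63%);  cumulative: 0.3816, 0.7237, 1


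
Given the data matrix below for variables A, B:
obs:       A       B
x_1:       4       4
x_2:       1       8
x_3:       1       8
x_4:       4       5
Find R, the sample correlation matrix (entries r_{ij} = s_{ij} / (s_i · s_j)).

Step 1 — column means:
  mean(A) = (4 + 1 + 1 + 4) / 4 = 10/4 = 2.5
  mean(B) = (4 + 8 + 8 + 5) / 4 = 25/4 = 6.25

Step 2 — sample variances and covariances s[i,j] = (1/(n-1)) · Σ_k (x_{k,i} - mean_i) · (x_{k,j} - mean_j), with n-1 = 3:
  s[A,A] = ((1.5)·(1.5) + (-1.5)·(-1.5) + (-1.5)·(-1.5) + (1.5)·(1.5)) / 3 = 9/3 = 3
  s[A,B] = ((1.5)·(-2.25) + (-1.5)·(1.75) + (-1.5)·(1.75) + (1.5)·(-1.25)) / 3 = -10.5/3 = -3.5
  s[B,B] = ((-2.25)·(-2.25) + (1.75)·(1.75) + (1.75)·(1.75) + (-1.25)·(-1.25)) / 3 = 12.75/3 = 4.25
  Sample standard deviations s_i = √(s[i,i]):
  s(A) = √(3) = 1.7321
  s(B) = √(4.25) = 2.0616

Step 3 — r_{ij} = s_{ij} / (s_i · s_j):
  r[A,A] = 1 (diagonal).
  r[A,B] = -3.5 / (1.7321 · 2.0616) = -3.5 / 3.5707 = -0.9802
  r[B,B] = 1 (diagonal).

R is symmetric with unit diagonal. Assembling:

R = [[1, -0.9802],
 [-0.9802, 1]]


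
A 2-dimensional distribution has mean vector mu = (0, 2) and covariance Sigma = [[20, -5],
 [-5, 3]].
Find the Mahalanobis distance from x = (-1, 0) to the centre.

Step 1 — centre the observation: (x - mu) = (-1, -2).

Step 2 — invert Sigma. det(Sigma) = 20·3 - (-5)² = 35.
  Sigma^{-1} = (1/det) · [[d, -b], [-b, a]] = [[0.0857, 0.1429],
 [0.1429, 0.5714]].

Step 3 — form the quadratic (x - mu)^T · Sigma^{-1} · (x - mu):
  Sigma^{-1} · (x - mu) = (-0.3714, -1.2857).
  (x - mu)^T · [Sigma^{-1} · (x - mu)] = (-1)·(-0.3714) + (-2)·(-1.2857) = 2.9429.

Step 4 — take square root: d = √(2.9429) ≈ 1.7155.

d(x, mu) = √(2.9429) ≈ 1.7155


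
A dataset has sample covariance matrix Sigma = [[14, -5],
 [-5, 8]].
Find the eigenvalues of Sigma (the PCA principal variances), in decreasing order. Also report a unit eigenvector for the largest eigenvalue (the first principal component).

Step 1 — characteristic polynomial of 2×2 Sigma:
  det(Sigma - λI) = λ² - trace · λ + det = 0.
  trace = 14 + 8 = 22, det = 14·8 - (-5)² = 87.
Step 2 — discriminant:
  Δ = trace² - 4·det = 484 - 348 = 136.
Step 3 — eigenvalues:
  λ = (trace ± √Δ)/2 = (22 ± 11.6619)/2,
  λ_1 = 16.831,  λ_2 = 5.169.

Step 4 — unit eigenvector for λ_1: solve (Sigma - λ_1 I)v = 0. First row:
  (14 - 16.831)·v_x + (-5)·v_y = 0, i.e. (-2.831)·v_x + (-5)·v_y = 0,
  so v ∝ (b, λ_1 - a) = (-5, 2.831); multiply by -1 so the first entry is positive: u = (5, -2.831).
  ||u|| = √((5)² + (-2.831)²) = √(33.0143) ≈ 5.7458,
  v_1 = u/||u|| ≈ (0.8702, -0.4927) (||v_1|| = 1).

λ_1 = 16.831,  λ_2 = 5.169;  v_1 ≈ (0.8702, -0.4927)


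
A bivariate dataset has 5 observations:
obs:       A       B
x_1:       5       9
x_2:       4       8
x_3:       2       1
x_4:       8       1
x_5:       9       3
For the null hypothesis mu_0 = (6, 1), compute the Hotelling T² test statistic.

Step 1 — sample mean vector:
  mean(A) = (5 + 4 + 2 + 8 + 9) / 5 = 28/5 = 5.6
  mean(B) = (9 + 8 + 1 + 1 + 3) / 5 = 22/5 = 4.4
  x̄ = (5.6, 4.4),  deviation x̄ - mu_0 = (5.6, 4.4) - (6, 1) = (-0.4, 3.4).

Step 2 — sample covariance matrix, S[i,j] = (1/(n-1)) · Σ_k (x_{k,i} - mean_i) · (x_{k,j} - mean_j), divisor n-1 = 4:
  S[A,A] = ((-0.6)·(-0.6) + (-1.6)·(-1.6) + (-3.6)·(-3.6) + (2.4)·(2.4) + (3.4)·(3.4)) / 4 = 33.2/4 = 8.3
  S[A,B] = ((-0.6)·(4.6) + (-1.6)·(3.6) + (-3.6)·(-3.4) + (2.4)·(-3.4) + (3.4)·(-1.4)) / 4 = -9.2/4 = -2.3
  S[B,B] = ((4.6)·(4.6) + (3.6)·(3.6) + (-3.4)·(-3.4) + (-3.4)·(-3.4) + (-1.4)·(-1.4)) / 4 = 59.2/4 = 14.8
  S = [[8.3, -2.3],
 [-2.3, 14.8]].

Step 3 — invert S. det(S) = 8.3·14.8 - (-2.3)² = 117.55.
  S^{-1} = (1/det) · [[d, -b], [-b, a]] = [[0.1259, 0.0196],
 [0.0196, 0.0706]].

Step 4 — quadratic form (x̄ - mu_0)^T · S^{-1} · (x̄ - mu_0):
  S^{-1} · (x̄ - mu_0) = (0.0162, 0.2322),
  (x̄ - mu_0)^T · [...] = (-0.4)·(0.0162) + (3.4)·(0.2322) = 0.7832.

Step 5 — scale by n: T² = 5 · 0.7832 = 3.9158.

T² ≈ 3.9158


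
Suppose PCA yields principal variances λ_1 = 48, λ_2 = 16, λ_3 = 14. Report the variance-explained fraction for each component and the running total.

Step 1 — total variance = trace(Sigma) = Σ λ_i = 48 + 16 + 14 = 78.

Step 2 — fraction explained by component i = λ_i / Σ λ:
  PC1: 48/78 = 0.6154
  PC2: 16/78 = 0.2051
  PC3: 14/78 = 0.1795

Step 3 — cumulative fraction after k components = (λ_1 + ... + λ_k) / Σ λ:
  k = 1: 48/78 = 0.6154
  k = 2: (48 + 16)/78 = 64/78 = 0.8205
  k = 3: (48 + 16 + 14)/78 = 78/78 = 1

Summary (fraction, with percent):

explained: PC1 0.6154 (61.54%), PC2 0.2051 (20.51%), PC3 0.1795 (17.95%);  cumulative: 0.6154, 0.8205, 1


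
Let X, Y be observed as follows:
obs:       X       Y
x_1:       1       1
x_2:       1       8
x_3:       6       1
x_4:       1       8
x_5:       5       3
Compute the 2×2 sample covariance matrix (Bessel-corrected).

Step 1 — column means:
  mean(X) = (1 + 1 + 6 + 1 + 5) / 5 = 14/5 = 2.8
  mean(Y) = (1 + 8 + 1 + 8 + 3) / 5 = 21/5 = 4.2

Step 2 — sample covariance S[i,j] = (1/(n-1)) · Σ_k (x_{k,i} - mean_i) · (x_{k,j} - mean_j), with n-1 = 4.
  S[X,X] = ((-1.8)·(-1.8) + (-1.8)·(-1.8) + (3.2)·(3.2) + (-1.8)·(-1.8) + (2.2)·(2.2)) / 4 = 24.8/4 = 6.2
  S[X,Y] = ((-1.8)·(-3.2) + (-1.8)·(3.8) + (3.2)·(-3.2) + (-1.8)·(3.8) + (2.2)·(-1.2)) / 4 = -20.8/4 = -5.2
  S[Y,Y] = ((-3.2)·(-3.2) + (3.8)·(3.8) + (-3.2)·(-3.2) + (3.8)·(3.8) + (-1.2)·(-1.2)) / 4 = 50.8/4 = 12.7

S is symmetric (S[j,i] = S[i,j]). Assembling:

S = [[6.2, -5.2],
 [-5.2, 12.7]]


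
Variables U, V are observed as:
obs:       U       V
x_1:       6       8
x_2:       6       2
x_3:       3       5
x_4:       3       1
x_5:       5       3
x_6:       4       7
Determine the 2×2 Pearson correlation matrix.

Step 1 — column means:
  mean(U) = (6 + 6 + 3 + 3 + 5 + 4) / 6 = 27/6 = 4.5
  mean(V) = (8 + 2 + 5 + 1 + 3 + 7) / 6 = 26/6 = 4.3333

Step 2 — sample variances and covariances s[i,j] = (1/(n-1)) · Σ_k (x_{k,i} - mean_i) · (x_{k,j} - mean_j), with n-1 = 5:
  s[U,U] = ((1.5)·(1.5) + (1.5)·(1.5) + (-1.5)·(-1.5) + (-1.5)·(-1.5) + (0.5)·(0.5) + (-0.5)·(-0.5)) / 5 = 9.5/5 = 1.9
  s[U,V] = ((1.5)·(3.6667) + (1.5)·(-2.3333) + (-1.5)·(0.6667) + (-1.5)·(-3.3333) + (0.5)·(-1.3333) + (-0.5)·(2.6667)) / 5 = 4/5 = 0.8
  s[V,V] = ((3.6667)·(3.6667) + (-2.3333)·(-2.3333) + (0.6667)·(0.6667) + (-3.3333)·(-3.3333) + (-1.3333)·(-1.3333) + (2.6667)·(2.6667)) / 5 = 39.3333/5 = 7.8667
  Sample standard deviations s_i = √(s[i,i]):
  s(U) = √(1.9) = 1.3784
  s(V) = √(7.8667) = 2.8048

Step 3 — r_{ij} = s_{ij} / (s_i · s_j):
  r[U,U] = 1 (diagonal).
  r[U,V] = 0.8 / (1.3784 · 2.8048) = 0.8 / 3.8661 = 0.2069
  r[V,V] = 1 (diagonal).

R is symmetric with unit diagonal. Assembling:

R = [[1, 0.2069],
 [0.2069, 1]]


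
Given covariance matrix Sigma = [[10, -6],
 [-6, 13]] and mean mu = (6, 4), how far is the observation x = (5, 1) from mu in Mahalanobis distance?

Step 1 — centre the observation: (x - mu) = (-1, -3).

Step 2 — invert Sigma. det(Sigma) = 10·13 - (-6)² = 94.
  Sigma^{-1} = (1/det) · [[d, -b], [-b, a]] = [[0.1383, 0.0638],
 [0.0638, 0.1064]].

Step 3 — form the quadratic (x - mu)^T · Sigma^{-1} · (x - mu):
  Sigma^{-1} · (x - mu) = (-0.3298, -0.383).
  (x - mu)^T · [Sigma^{-1} · (x - mu)] = (-1)·(-0.3298) + (-3)·(-0.383) = 1.4787.

Step 4 — take square root: d = √(1.4787) ≈ 1.216.

d(x, mu) = √(1.4787) ≈ 1.216


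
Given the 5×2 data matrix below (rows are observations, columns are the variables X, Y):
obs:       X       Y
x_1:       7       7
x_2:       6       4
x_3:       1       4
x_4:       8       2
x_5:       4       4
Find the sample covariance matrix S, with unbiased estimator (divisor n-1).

Step 1 — column means:
  mean(X) = (7 + 6 + 1 + 8 + 4) / 5 = 26/5 = 5.2
  mean(Y) = (7 + 4 + 4 + 2 + 4) / 5 = 21/5 = 4.2

Step 2 — sample covariance S[i,j] = (1/(n-1)) · Σ_k (x_{k,i} - mean_i) · (x_{k,j} - mean_j), with n-1 = 4.
  S[X,X] = ((1.8)·(1.8) + (0.8)·(0.8) + (-4.2)·(-4.2) + (2.8)·(2.8) + (-1.2)·(-1.2)) / 4 = 30.8/4 = 7.7
  S[X,Y] = ((1.8)·(2.8) + (0.8)·(-0.2) + (-4.2)·(-0.2) + (2.8)·(-2.2) + (-1.2)·(-0.2)) / 4 = -0.2/4 = -0.05
  S[Y,Y] = ((2.8)·(2.8) + (-0.2)·(-0.2) + (-0.2)·(-0.2) + (-2.2)·(-2.2) + (-0.2)·(-0.2)) / 4 = 12.8/4 = 3.2

S is symmetric (S[j,i] = S[i,j]). Assembling:

S = [[7.7, -0.05],
 [-0.05, 3.2]]


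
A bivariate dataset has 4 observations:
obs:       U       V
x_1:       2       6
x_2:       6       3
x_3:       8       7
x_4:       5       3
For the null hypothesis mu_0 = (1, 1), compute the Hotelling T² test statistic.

Step 1 — sample mean vector:
  mean(U) = (2 + 6 + 8 + 5) / 4 = 21/4 = 5.25
  mean(V) = (6 + 3 + 7 + 3) / 4 = 19/4 = 4.75
  x̄ = (5.25, 4.75),  deviation x̄ - mu_0 = (5.25, 4.75) - (1, 1) = (4.25, 3.75).

Step 2 — sample covariance matrix, S[i,j] = (1/(n-1)) · Σ_k (x_{k,i} - mean_i) · (x_{k,j} - mean_j), divisor n-1 = 3:
  S[U,U] = ((-3.25)·(-3.25) + (0.75)·(0.75) + (2.75)·(2.75) + (-0.25)·(-0.25)) / 3 = 18.75/3 = 6.25
  S[U,V] = ((-3.25)·(1.25) + (0.75)·(-1.75) + (2.75)·(2.25) + (-0.25)·(-1.75)) / 3 = 1.25/3 = 0.4167
  S[V,V] = ((1.25)·(1.25) + (-1.75)·(-1.75) + (2.25)·(2.25) + (-1.75)·(-1.75)) / 3 = 12.75/3 = 4.25
  S = [[6.25, 0.4167],
 [0.4167, 4.25]].

Step 3 — invert S. det(S) = 6.25·4.25 - (0.4167)² = 26.3889.
  S^{-1} = (1/det) · [[d, -b], [-b, a]] = [[0.1611, -0.0158],
 [-0.0158, 0.2368]].

Step 4 — quadratic form (x̄ - mu_0)^T · S^{-1} · (x̄ - mu_0):
  S^{-1} · (x̄ - mu_0) = (0.6253, 0.8211),
  (x̄ - mu_0)^T · [...] = (4.25)·(0.6253) + (3.75)·(0.8211) = 5.7363.

Step 5 — scale by n: T² = 4 · 5.7363 = 22.9453.

T² ≈ 22.9453


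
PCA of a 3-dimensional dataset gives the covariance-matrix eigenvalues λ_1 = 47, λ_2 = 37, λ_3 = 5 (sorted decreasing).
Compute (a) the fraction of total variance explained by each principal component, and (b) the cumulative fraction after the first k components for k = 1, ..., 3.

Step 1 — total variance = trace(Sigma) = Σ λ_i = 47 + 37 + 5 = 89.

Step 2 — fraction explained by component i = λ_i / Σ λ:
  PC1: 47/89 = 0.5281
  PC2: 37/89 = 0.4157
  PC3: 5/89 = 0.0562

Step 3 — cumulative fraction after k components = (λ_1 + ... + λ_k) / Σ λ:
  k = 1: 47/89 = 0.5281
  k = 2: (47 + 37)/89 = 84/89 = 0.9438
  k = 3: (47 + 37 + 5)/89 = 89/89 = 1

Summary (fraction, with percent):

explained: PC1 0.5281 (52.81%), PC2 0.4157 (41.57%), PC3 0.0562 (5.62%);  cumulative: 0.5281, 0.9438, 1


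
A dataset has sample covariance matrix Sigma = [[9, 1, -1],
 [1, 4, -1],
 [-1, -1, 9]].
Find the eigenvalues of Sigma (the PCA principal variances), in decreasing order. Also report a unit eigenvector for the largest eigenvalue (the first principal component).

Step 1 — characteristic polynomial p(λ) = det(λI - Sigma) = λ³ - tr·λ² + c_1·λ - det, where tr = trace, c_1 = sum of the principal 2×2 minors, det = det(Sigma):
  tr = 9 + 4 + 9 = 22,
  c_1 = (9·4 - (1)²) + (9·9 - (-1)²) + (4·9 - (-1)²) = 35 + 80 + 35 = 150,
  det = 9·(4·9 - (-1)²) - (1)·((1)·9 - (-1)·(-1)) + (-1)·((1)·(-1) - 4·(-1)) = 9·(35) - (1)·(8) + (-1)·(3) = 304.
  So p(λ) = λ³ - 22λ² + 150λ - 304.
Step 2 — look for an integer root (rational root theorem: any rational root is an integer divisor of 304). Testing λ = 8:
  p(8) = 512 - 1408 + 1200 - 304 = 0  ✓
  Dividing out (λ - 8): p(λ) = (λ - 8)(λ² - 14λ + 38).
Step 3 — remaining eigenvalues from the quadratic λ² - 14λ + 38 = 0:
  Δ = 14² - 4·38 = 196 - 152 = 44,  λ = (14 ± √44)/2 = (14 ± 6.6332)/2 ≈ 10.3166 or 3.6834.
  Sorted: λ_1 = 10.3166,  λ_2 = 8,  λ_3 = 3.6834  (check: sum = 22 = tr ✓).

Step 4 — unit eigenvector for λ_1 ≈ 10.3166: v spans the null space of (Sigma - λ_1 I), whose rows are
  r_1 = (-1.3166, 1, -1),  r_2 = (1, -6.3166, -1),  r_3 = (-1, -1, -1.3166).
  v is orthogonal to every row, so take v ∝ r_1 × r_2 = ((1)·(-1) - (-1)·(-6.3166), (-1)·(1) - (-1.3166)·(-1), (-1.3166)·(-6.3166) - (1)·(1)) ≈ (-7.3166, -2.3166, 7.3166).
  Rescale (multiply by -1 so the first nonzero entry is positive): u = (7.3166, 2.3166, -7.3166).
  ||u|| = √((7.3166)² + (2.3166)² + (-7.3166)²) = √(112.4327) ≈ 10.6034,  v_1 = u/||u|| ≈ (0.69, 0.2185, -0.69) (||v_1|| = 1).

λ_1 = 10.3166,  λ_2 = 8,  λ_3 = 3.6834;  v_1 ≈ (0.69, 0.2185, -0.69)


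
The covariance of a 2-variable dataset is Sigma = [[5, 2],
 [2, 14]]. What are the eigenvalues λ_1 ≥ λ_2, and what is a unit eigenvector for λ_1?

Step 1 — characteristic polynomial of 2×2 Sigma:
  det(Sigma - λI) = λ² - trace · λ + det = 0.
  trace = 5 + 14 = 19, det = 5·14 - (2)² = 66.
Step 2 — discriminant:
  Δ = trace² - 4·det = 361 - 264 = 97.
Step 3 — eigenvalues:
  λ = (trace ± √Δ)/2 = (19 ± 9.8489)/2,
  λ_1 = 14.4244,  λ_2 = 4.5756.

Step 4 — unit eigenvector for λ_1: solve (Sigma - λ_1 I)v = 0. First row:
  (5 - 14.4244)·v_x + (2)·v_y = 0, i.e. (-9.4244)·v_x + (2)·v_y = 0,
  so v ∝ (b, λ_1 - a) = (2, 9.4244) = u.
  ||u|| = √((2)² + (9.4244)²) = √(92.8199) ≈ 9.6343,
  v_1 = u/||u|| ≈ (0.2076, 0.9782) (||v_1|| = 1).

λ_1 = 14.4244,  λ_2 = 4.5756;  v_1 ≈ (0.2076, 0.9782)


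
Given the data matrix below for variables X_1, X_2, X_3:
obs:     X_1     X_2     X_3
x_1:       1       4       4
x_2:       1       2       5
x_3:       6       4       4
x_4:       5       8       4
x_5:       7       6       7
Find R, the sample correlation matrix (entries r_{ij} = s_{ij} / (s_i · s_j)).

Step 1 — column means:
  mean(X_1) = (1 + 1 + 6 + 5 + 7) / 5 = 20/5 = 4
  mean(X_2) = (4 + 2 + 4 + 8 + 6) / 5 = 24/5 = 4.8
  mean(X_3) = (4 + 5 + 4 + 4 + 7) / 5 = 24/5 = 4.8

Step 2 — sample variances and covariances s[i,j] = (1/(n-1)) · Σ_k (x_{k,i} - mean_i) · (x_{k,j} - mean_j), with n-1 = 4:
  s[X_1,X_1] = ((-3)·(-3) + (-3)·(-3) + (2)·(2) + (1)·(1) + (3)·(3)) / 4 = 32/4 = 8
  s[X_1,X_2] = ((-3)·(-0.8) + (-3)·(-2.8) + (2)·(-0.8) + (1)·(3.2) + (3)·(1.2)) / 4 = 16/4 = 4
  s[X_1,X_3] = ((-3)·(-0.8) + (-3)·(0.2) + (2)·(-0.8) + (1)·(-0.8) + (3)·(2.2)) / 4 = 6/4 = 1.5
  s[X_2,X_2] = ((-0.8)·(-0.8) + (-2.8)·(-2.8) + (-0.8)·(-0.8) + (3.2)·(3.2) + (1.2)·(1.2)) / 4 = 20.8/4 = 5.2
  s[X_2,X_3] = ((-0.8)·(-0.8) + (-2.8)·(0.2) + (-0.8)·(-0.8) + (3.2)·(-0.8) + (1.2)·(2.2)) / 4 = 0.8/4 = 0.2
  s[X_3,X_3] = ((-0.8)·(-0.8) + (0.2)·(0.2) + (-0.8)·(-0.8) + (-0.8)·(-0.8) + (2.2)·(2.2)) / 4 = 6.8/4 = 1.7
  Sample standard deviations s_i = √(s[i,i]):
  s(X_1) = √(8) = 2.8284
  s(X_2) = √(5.2) = 2.2804
  s(X_3) = √(1.7) = 1.3038

Step 3 — r_{ij} = s_{ij} / (s_i · s_j):
  r[X_1,X_1] = 1 (diagonal).
  r[X_1,X_2] = 4 / (2.8284 · 2.2804) = 4 / 6.4498 = 0.6202
  r[X_1,X_3] = 1.5 / (2.8284 · 1.3038) = 1.5 / 3.6878 = 0.4067
  r[X_2,X_2] = 1 (diagonal).
  r[X_2,X_3] = 0.2 / (2.2804 · 1.3038) = 0.2 / 2.9732 = 0.0673
  r[X_3,X_3] = 1 (diagonal).

R is symmetric with unit diagonal. Assembling:

R = [[1, 0.6202, 0.4067],
 [0.6202, 1, 0.0673],
 [0.4067, 0.0673, 1]]


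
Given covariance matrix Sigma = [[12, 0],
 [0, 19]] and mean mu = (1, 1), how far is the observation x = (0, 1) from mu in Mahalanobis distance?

Step 1 — centre the observation: (x - mu) = (-1, 0).

Step 2 — invert Sigma. det(Sigma) = 12·19 - (0)² = 228.
  Sigma^{-1} = (1/det) · [[d, -b], [-b, a]] = [[0.0833, 0],
 [0, 0.0526]].

Step 3 — form the quadratic (x - mu)^T · Sigma^{-1} · (x - mu):
  Sigma^{-1} · (x - mu) = (-0.0833, 0).
  (x - mu)^T · [Sigma^{-1} · (x - mu)] = (-1)·(-0.0833) + (0)·(0) = 0.0833.

Step 4 — take square root: d = √(0.0833) ≈ 0.2887.

d(x, mu) = √(0.0833) ≈ 0.2887


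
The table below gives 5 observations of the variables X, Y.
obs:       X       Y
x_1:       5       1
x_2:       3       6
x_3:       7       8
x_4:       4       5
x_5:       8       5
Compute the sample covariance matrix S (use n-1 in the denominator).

Step 1 — column means:
  mean(X) = (5 + 3 + 7 + 4 + 8) / 5 = 27/5 = 5.4
  mean(Y) = (1 + 6 + 8 + 5 + 5) / 5 = 25/5 = 5

Step 2 — sample covariance S[i,j] = (1/(n-1)) · Σ_k (x_{k,i} - mean_i) · (x_{k,j} - mean_j), with n-1 = 4.
  S[X,X] = ((-0.4)·(-0.4) + (-2.4)·(-2.4) + (1.6)·(1.6) + (-1.4)·(-1.4) + (2.6)·(2.6)) / 4 = 17.2/4 = 4.3
  S[X,Y] = ((-0.4)·(-4) + (-2.4)·(1) + (1.6)·(3) + (-1.4)·(0) + (2.6)·(0)) / 4 = 4/4 = 1
  S[Y,Y] = ((-4)·(-4) + (1)·(1) + (3)·(3) + (0)·(0) + (0)·(0)) / 4 = 26/4 = 6.5

S is symmetric (S[j,i] = S[i,j]). Assembling:

S = [[4.3, 1],
 [1, 6.5]]


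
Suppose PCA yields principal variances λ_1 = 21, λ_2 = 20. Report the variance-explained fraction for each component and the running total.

Step 1 — total variance = trace(Sigma) = Σ λ_i = 21 + 20 = 41.

Step 2 — fraction explained by component i = λ_i / Σ λ:
  PC1: 21/41 = 0.5122
  PC2: 20/41 = 0.4878

Step 3 — cumulative fraction after k components = (λ_1 + ... + λ_k) / Σ λ:
  k = 1: 21/41 = 0.5122
  k = 2: (21 + 20)/41 = 41/41 = 1

Summary (fraction, with percent):

explained: PC1 0.5122 (51.22%), PC2 0.4878 (48.78%);  cumulative: 0.5122, 1


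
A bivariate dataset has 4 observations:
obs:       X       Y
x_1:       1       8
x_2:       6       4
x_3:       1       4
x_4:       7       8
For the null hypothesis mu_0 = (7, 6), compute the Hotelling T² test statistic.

Step 1 — sample mean vector:
  mean(X) = (1 + 6 + 1 + 7) / 4 = 15/4 = 3.75
  mean(Y) = (8 + 4 + 4 + 8) / 4 = 24/4 = 6
  x̄ = (3.75, 6),  deviation x̄ - mu_0 = (3.75, 6) - (7, 6) = (-3.25, 0).

Step 2 — sample covariance matrix, S[i,j] = (1/(n-1)) · Σ_k (x_{k,i} - mean_i) · (x_{k,j} - mean_j), divisor n-1 = 3:
  S[X,X] = ((-2.75)·(-2.75) + (2.25)·(2.25) + (-2.75)·(-2.75) + (3.25)·(3.25)) / 3 = 30.75/3 = 10.25
  S[X,Y] = ((-2.75)·(2) + (2.25)·(-2) + (-2.75)·(-2) + (3.25)·(2)) / 3 = 2/3 = 0.6667
  S[Y,Y] = ((2)·(2) + (-2)·(-2) + (-2)·(-2) + (2)·(2)) / 3 = 16/3 = 5.3333
  S = [[10.25, 0.6667],
 [0.6667, 5.3333]].

Step 3 — invert S. det(S) = 10.25·5.3333 - (0.6667)² = 54.2222.
  S^{-1} = (1/det) · [[d, -b], [-b, a]] = [[0.0984, -0.0123],
 [-0.0123, 0.189]].

Step 4 — quadratic form (x̄ - mu_0)^T · S^{-1} · (x̄ - mu_0):
  S^{-1} · (x̄ - mu_0) = (-0.3197, 0.04),
  (x̄ - mu_0)^T · [...] = (-3.25)·(-0.3197) + (0)·(0.04) = 1.0389.

Step 5 — scale by n: T² = 4 · 1.0389 = 4.1557.

T² ≈ 4.1557


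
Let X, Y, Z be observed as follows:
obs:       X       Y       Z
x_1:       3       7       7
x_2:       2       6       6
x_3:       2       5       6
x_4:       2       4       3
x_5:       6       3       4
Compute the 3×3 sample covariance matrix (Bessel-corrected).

Step 1 — column means:
  mean(X) = (3 + 2 + 2 + 2 + 6) / 5 = 15/5 = 3
  mean(Y) = (7 + 6 + 5 + 4 + 3) / 5 = 25/5 = 5
  mean(Z) = (7 + 6 + 6 + 3 + 4) / 5 = 26/5 = 5.2

Step 2 — sample covariance S[i,j] = (1/(n-1)) · Σ_k (x_{k,i} - mean_i) · (x_{k,j} - mean_j), with n-1 = 4.
  S[X,X] = ((0)·(0) + (-1)·(-1) + (-1)·(-1) + (-1)·(-1) + (3)·(3)) / 4 = 12/4 = 3
  S[X,Y] = ((0)·(2) + (-1)·(1) + (-1)·(0) + (-1)·(-1) + (3)·(-2)) / 4 = -6/4 = -1.5
  S[X,Z] = ((0)·(1.8) + (-1)·(0.8) + (-1)·(0.8) + (-1)·(-2.2) + (3)·(-1.2)) / 4 = -3/4 = -0.75
  S[Y,Y] = ((2)·(2) + (1)·(1) + (0)·(0) + (-1)·(-1) + (-2)·(-2)) / 4 = 10/4 = 2.5
  S[Y,Z] = ((2)·(1.8) + (1)·(0.8) + (0)·(0.8) + (-1)·(-2.2) + (-2)·(-1.2)) / 4 = 9/4 = 2.25
  S[Z,Z] = ((1.8)·(1.8) + (0.8)·(0.8) + (0.8)·(0.8) + (-2.2)·(-2.2) + (-1.2)·(-1.2)) / 4 = 10.8/4 = 2.7

S is symmetric (S[j,i] = S[i,j]). Assembling:

S = [[3, -1.5, -0.75],
 [-1.5, 2.5, 2.25],
 [-0.75, 2.25, 2.7]]
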